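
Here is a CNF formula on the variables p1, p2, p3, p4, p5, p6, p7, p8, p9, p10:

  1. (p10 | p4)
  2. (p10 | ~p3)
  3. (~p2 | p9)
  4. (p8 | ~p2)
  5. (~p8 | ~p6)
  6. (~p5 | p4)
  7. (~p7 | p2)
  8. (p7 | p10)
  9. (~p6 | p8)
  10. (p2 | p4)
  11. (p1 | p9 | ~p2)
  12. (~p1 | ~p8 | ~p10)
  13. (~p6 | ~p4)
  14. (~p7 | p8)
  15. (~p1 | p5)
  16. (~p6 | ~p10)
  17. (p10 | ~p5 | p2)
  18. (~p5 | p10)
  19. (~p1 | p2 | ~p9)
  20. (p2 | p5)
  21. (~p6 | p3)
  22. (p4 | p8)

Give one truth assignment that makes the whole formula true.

p1=False, p2=True, p3=True, p4=True, p5=False, p6=False, p7=False, p8=True, p9=True, p10=True

Check each clause:
  1. (p4 | p10) — p10 is true.
  2. (p10 | ~p3) — p10 is true.
  3. (~p2 | p9) — p9 is true.
  4. (p8 | ~p2) — p8 is true.
  5. (~p6 | ~p8) — ~p6 is true.
  6. (~p5 | p4) — ~p5 is true.
  7. (p2 | ~p7) — ~p7 is true.
  8. (p7 | p10) — p10 is true.
  9. (p8 | ~p6) — p8 is true.
  10. (p2 | p4) — p2 is true.
  11. (~p2 | p9 | p1) — p9 is true.
  12. (~p10 | ~p1 | ~p8) — ~p1 is true.
  13. (~p4 | ~p6) — ~p6 is true.
  14. (p8 | ~p7) — p8 is true.
  15. (~p1 | p5) — ~p1 is true.
  16. (~p10 | ~p6) — ~p6 is true.
  17. (p2 | ~p5 | p10) — p2 is true.
  18. (~p5 | p10) — p10 is true.
  19. (p2 | ~p1 | ~p9) — p2 is true.
  20. (p2 | p5) — p2 is true.
  21. (~p6 | p3) — ~p6 is true.
  22. (p8 | p4) — p8 is true.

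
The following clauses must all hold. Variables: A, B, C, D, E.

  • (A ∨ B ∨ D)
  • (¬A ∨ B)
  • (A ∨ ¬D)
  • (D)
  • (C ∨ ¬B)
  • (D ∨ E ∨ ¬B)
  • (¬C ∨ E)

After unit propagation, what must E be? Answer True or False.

True

(D) is a unit clause: D = True.
In (¬D ∨ A), ¬D is now false; A must hold, so A = True.
From (B ∨ ¬A) and A = True: B = True.
(C ∨ ¬B): since B = True, the clause reduces to (C). C = True.
In (E ∨ ¬C), ¬C is now false; E must hold, so E = True.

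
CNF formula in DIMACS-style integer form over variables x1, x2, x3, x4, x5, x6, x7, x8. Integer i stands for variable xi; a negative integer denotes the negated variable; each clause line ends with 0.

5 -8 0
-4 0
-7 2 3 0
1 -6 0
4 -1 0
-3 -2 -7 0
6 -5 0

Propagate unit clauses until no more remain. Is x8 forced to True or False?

False

(~x4) stands alone — x4 = False.
(x4 | ~x1) with x4 = False leaves only ~x1, so x1 = False.
From (~x6 | x1) and x1 = False: x6 = False.
From (x6 | ~x5) and x6 = False: x5 = False.
(~x8 | x5): since x5 = False, the clause reduces to (~x8). x8 = False.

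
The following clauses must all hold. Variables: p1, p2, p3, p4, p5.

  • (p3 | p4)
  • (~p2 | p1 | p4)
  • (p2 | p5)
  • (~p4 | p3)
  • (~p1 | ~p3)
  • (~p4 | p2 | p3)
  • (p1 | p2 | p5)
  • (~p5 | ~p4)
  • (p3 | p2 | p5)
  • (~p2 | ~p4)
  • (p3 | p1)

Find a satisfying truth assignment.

p1=F  p2=F  p3=T  p4=F  p5=T

Try p1 = False.
  then p3 is forced to True.
The remaining clauses are satisfied by p2 = False, p4 = False, p5 = True.
Every clause has at least one true literal under this assignment.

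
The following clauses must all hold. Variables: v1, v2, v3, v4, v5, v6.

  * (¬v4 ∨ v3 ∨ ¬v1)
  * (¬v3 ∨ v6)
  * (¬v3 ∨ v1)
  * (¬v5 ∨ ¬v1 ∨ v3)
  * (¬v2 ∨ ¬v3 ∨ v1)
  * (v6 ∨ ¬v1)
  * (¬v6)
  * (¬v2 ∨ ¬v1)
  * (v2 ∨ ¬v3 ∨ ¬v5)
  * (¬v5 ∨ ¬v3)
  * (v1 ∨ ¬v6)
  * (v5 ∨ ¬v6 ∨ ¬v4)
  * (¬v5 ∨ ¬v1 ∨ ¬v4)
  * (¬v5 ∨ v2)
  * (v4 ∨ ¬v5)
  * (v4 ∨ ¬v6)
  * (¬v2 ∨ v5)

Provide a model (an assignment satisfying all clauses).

v1=False, v2=False, v3=False, v4=True, v5=False, v6=False

The clause (¬v6) is unit: v6 must be False.
(¬v3) is a unit clause, so v3 = False.
Unit propagation: (¬v1) forces v1 = False.
v4 occurs only positively in the remaining clauses — set v4 = True.
Set v2 = False and propagate.
  then v5 is forced to False.
Every clause has at least one true literal under this assignment.
Check each clause:
  1. (v3 ∨ ¬v4 ∨ ¬v1) — ¬v1 is true.
  2. (v6 ∨ ¬v3) — ¬v3 is true.
  3. (v1 ∨ ¬v3) — ¬v3 is true.
  4. (v3 ∨ ¬v1 ∨ ¬v5) — ¬v1 is true.
  5. (v1 ∨ ¬v2 ∨ ¬v3) — ¬v3 is true.
  6. (v6 ∨ ¬v1) — ¬v1 is true.
  7. (¬v6) — ¬v6 is true.
  8. (¬v2 ∨ ¬v1) — ¬v2 is true.
  9. (¬v5 ∨ ¬v3 ∨ v2) — ¬v5 is true.
  10. (¬v5 ∨ ¬v3) — ¬v5 is true.
  11. (¬v6 ∨ v1) — ¬v6 is true.
  12. (¬v6 ∨ v5 ∨ ¬v4) — ¬v6 is true.
  13. (¬v1 ∨ ¬v5 ∨ ¬v4) — ¬v5 is true.
  14. (¬v5 ∨ v2) — ¬v5 is true.
  15. (¬v5 ∨ v4) — ¬v5 is true.
  16. (¬v6 ∨ v4) — ¬v6 is true.
  17. (¬v2 ∨ v5) — ¬v2 is true.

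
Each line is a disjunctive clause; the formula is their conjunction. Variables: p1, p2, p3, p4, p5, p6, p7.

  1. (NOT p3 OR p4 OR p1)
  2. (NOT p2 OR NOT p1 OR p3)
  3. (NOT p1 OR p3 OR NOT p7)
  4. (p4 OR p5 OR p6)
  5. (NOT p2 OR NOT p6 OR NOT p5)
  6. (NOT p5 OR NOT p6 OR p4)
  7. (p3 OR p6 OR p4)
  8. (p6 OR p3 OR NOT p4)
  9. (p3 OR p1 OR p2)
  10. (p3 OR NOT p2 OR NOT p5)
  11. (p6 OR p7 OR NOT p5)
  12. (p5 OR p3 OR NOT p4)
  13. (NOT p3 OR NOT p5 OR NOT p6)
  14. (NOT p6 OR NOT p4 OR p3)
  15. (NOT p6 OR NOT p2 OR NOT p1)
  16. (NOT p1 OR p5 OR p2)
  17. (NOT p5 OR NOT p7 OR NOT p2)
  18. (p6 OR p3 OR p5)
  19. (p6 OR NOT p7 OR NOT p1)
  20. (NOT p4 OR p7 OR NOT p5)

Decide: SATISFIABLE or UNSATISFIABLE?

Try p1 = False.
Try p2 = True.
For the remaining variables, p3 = True, p4 = True, p5 = False, p6 = True, p7 = False works.
Every clause has at least one true literal under this assignment.
So p1=0, p2=1, p3=1, p4=1, p5=0, p6=1, p7=0 is a satisfying assignment.

SATISFIABLE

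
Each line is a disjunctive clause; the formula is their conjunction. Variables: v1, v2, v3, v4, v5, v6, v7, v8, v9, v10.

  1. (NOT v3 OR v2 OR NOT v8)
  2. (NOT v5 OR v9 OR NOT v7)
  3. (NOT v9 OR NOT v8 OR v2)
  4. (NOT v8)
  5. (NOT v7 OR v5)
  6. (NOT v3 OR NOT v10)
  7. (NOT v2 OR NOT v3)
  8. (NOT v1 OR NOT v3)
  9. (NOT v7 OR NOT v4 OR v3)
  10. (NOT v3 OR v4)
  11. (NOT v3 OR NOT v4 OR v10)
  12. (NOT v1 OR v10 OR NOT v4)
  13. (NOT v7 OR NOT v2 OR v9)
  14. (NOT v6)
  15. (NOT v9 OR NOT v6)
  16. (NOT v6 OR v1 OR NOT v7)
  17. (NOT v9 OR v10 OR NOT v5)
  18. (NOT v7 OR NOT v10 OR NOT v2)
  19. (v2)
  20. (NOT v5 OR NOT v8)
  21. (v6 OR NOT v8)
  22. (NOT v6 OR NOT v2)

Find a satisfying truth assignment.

v1=1  v2=1  v3=0  v4=1  v5=0  v6=0  v7=0  v8=0  v9=0  v10=1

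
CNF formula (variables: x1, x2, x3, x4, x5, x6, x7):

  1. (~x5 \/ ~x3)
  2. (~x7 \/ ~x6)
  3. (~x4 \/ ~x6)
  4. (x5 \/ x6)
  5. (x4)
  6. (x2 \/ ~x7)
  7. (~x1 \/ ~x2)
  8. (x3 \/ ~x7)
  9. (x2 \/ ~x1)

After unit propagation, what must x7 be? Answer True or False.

False

(x4) stands alone — x4 = True.
(~x4 \/ ~x6): since x4 = True, the clause reduces to (~x6). x6 = False.
From (x5 \/ x6) and x6 = False: x5 = True.
(~x5 \/ ~x3): since x5 = True, the clause reduces to (~x3). x3 = False.
(~x7 \/ x3): since x3 = False, the clause reduces to (~x7). x7 = False.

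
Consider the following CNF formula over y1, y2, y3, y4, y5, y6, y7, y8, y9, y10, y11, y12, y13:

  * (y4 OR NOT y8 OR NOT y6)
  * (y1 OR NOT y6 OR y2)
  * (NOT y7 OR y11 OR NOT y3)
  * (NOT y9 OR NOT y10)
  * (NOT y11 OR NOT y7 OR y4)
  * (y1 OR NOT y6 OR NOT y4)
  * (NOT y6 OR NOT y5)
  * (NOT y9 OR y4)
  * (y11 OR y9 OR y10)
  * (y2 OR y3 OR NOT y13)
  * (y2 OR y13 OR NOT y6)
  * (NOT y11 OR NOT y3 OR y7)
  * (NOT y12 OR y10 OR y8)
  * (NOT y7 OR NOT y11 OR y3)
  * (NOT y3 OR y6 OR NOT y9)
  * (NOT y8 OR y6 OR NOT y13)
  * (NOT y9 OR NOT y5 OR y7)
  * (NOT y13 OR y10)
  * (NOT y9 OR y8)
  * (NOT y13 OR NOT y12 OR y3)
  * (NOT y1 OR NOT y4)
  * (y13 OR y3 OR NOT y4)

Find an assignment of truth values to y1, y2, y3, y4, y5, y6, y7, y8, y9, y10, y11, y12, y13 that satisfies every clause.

Pure literal: y2 appears only positively; assign y2 = True.
y12 occurs only negated in the remaining clauses — set y12 = False.
Branch on y1: take y1 = True.
  then y4 is forced to False.
  then y9 is forced to False.
The remaining clauses are satisfied by y3 = False, y5 = True, y6 = False, y7 = True, y8 = True, y10 = True, y11 = False, y13 = False.
Every clause has at least one true literal under this assignment.

y1=True, y2=True, y3=False, y4=False, y5=True, y6=False, y7=True, y8=True, y9=False, y10=True, y11=False, y12=False, y13=False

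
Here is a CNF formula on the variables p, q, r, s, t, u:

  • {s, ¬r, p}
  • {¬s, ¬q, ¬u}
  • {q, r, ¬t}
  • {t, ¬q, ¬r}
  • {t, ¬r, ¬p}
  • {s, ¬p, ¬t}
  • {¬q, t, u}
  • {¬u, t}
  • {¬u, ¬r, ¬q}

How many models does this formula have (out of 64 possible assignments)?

Split on t, then q.
  t=T, q=T: 6 of the 16 assignments to (p,r,s,u) work.
  t=T, q=F: remaining (p,r,s,u) ∈ {(F,T,T,F); (F,T,T,T); (T,T,T,F); (T,T,T,T)} — 4.
  t=F, q=T: a clause becomes empty — 0.
  t=F, q=F: 5 of the 16 assignments to (p,r,s,u) work.
Total: 6 + 4 + 0 + 5 = 15.

15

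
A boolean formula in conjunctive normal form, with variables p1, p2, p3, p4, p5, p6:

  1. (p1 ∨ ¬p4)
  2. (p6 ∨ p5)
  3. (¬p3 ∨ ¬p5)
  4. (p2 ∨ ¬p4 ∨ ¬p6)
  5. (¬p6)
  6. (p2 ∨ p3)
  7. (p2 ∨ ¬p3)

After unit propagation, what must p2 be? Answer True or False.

True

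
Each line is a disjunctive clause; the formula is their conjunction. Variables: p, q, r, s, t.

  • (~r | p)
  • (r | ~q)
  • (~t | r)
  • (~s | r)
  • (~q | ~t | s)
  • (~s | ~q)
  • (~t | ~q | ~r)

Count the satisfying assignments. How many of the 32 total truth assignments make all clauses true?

7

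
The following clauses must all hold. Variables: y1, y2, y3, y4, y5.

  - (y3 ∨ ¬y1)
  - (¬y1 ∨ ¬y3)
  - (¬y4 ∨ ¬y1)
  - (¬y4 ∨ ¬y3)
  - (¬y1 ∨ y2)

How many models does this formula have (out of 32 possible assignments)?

12

Split on y1, then y3.
  y1=1, y3=1: a clause becomes empty — 0.
  y1=1, y3=0: a clause becomes empty — 0.
  y1=0, y3=1: remaining (y2,y4,y5) ∈ {(0,0,0); (0,0,1); (1,0,0); (1,0,1)} — 4.
  y1=0, y3=0: y2, y4, y5 free → 2^3 = 8.
Total: 0 + 0 + 4 + 8 = 12.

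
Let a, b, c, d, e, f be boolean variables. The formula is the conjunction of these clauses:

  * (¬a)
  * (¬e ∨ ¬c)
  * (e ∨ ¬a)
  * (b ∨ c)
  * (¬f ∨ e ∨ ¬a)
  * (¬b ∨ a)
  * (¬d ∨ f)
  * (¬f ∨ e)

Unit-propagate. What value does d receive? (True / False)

False

(¬a) is a unit clause: a = False.
In (a ∨ ¬b), a is now false; ¬b must hold, so b = False.
(c ∨ b): since b = False, the clause reduces to (c). c = True.
From (¬e ∨ ¬c) and c = True: e = False.
In (e ∨ ¬f), e is now false; ¬f must hold, so f = False.
(f ∨ ¬d) with f = False leaves only ¬d, so d = False.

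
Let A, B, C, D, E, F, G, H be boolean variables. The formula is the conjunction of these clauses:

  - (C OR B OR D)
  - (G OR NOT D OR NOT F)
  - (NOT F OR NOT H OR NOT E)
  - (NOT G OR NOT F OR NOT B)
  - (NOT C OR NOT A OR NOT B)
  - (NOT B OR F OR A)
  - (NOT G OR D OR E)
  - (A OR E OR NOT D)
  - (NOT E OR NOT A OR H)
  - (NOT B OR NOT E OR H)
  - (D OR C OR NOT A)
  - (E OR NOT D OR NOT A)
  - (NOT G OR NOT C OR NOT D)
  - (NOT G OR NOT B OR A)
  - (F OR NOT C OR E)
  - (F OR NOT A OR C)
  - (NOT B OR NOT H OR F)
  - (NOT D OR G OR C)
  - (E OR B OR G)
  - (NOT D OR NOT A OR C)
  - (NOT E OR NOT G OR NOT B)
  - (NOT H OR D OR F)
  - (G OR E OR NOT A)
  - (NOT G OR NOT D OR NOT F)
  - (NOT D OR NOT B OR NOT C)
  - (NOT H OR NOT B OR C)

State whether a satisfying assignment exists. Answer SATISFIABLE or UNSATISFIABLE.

SATISFIABLE

Try A = False.
The remaining clauses are satisfied by B = False, C = False, D = True, E = True, F = False, G = True, H = True.
So A=False, B=False, C=False, D=True, E=True, F=False, G=True, H=True is a satisfying assignment.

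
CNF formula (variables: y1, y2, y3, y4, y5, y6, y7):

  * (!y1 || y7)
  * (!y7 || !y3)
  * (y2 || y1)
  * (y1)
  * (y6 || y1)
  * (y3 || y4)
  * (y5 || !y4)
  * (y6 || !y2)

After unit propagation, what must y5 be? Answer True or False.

True

(y1) is a unit clause: y1 = True.
In (!y1 || y7), !y1 is now false; y7 must hold, so y7 = True.
(!y7 || !y3): since y7 = True, the clause reduces to (!y3). y3 = False.
From (y3 || y4) and y3 = False: y4 = True.
From (y5 || !y4) and y4 = True: y5 = True.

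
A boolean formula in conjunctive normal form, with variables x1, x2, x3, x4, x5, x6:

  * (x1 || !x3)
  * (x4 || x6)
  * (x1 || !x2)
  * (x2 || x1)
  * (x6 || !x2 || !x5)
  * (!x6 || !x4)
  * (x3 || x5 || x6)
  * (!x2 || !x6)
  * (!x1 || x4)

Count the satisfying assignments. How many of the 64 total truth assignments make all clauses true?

Satisfying assignments:
  x1=1 x2=0 x3=0 x4=1 x5=1 x6=0
  x1=1 x2=0 x3=1 x4=1 x5=0 x6=0
  x1=1 x2=0 x3=1 x4=1 x5=1 x6=0
  x1=1 x2=1 x3=1 x4=1 x5=0 x6=0
Count: 4.

4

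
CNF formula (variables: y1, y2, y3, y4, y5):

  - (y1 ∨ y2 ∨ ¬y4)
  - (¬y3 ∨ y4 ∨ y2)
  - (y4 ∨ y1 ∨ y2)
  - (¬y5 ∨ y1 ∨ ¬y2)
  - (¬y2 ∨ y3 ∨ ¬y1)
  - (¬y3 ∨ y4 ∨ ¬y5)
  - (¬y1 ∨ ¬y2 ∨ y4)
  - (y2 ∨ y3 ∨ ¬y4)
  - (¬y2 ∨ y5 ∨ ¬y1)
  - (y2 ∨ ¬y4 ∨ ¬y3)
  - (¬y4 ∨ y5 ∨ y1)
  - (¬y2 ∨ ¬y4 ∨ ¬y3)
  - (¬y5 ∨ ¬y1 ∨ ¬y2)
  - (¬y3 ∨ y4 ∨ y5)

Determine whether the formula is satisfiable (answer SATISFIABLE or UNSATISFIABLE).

SATISFIABLE

Set y1 = True and propagate.
Try y2 = False.
For the remaining variables, y3 = False, y4 = False, y5 = True works.
So y1=T, y2=F, y3=F, y4=F, y5=T is a satisfying assignment.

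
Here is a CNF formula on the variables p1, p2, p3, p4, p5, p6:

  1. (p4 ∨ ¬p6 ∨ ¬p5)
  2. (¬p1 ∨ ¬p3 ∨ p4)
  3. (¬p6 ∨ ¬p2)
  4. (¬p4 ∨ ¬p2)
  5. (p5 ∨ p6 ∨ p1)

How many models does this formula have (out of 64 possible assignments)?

25

Split on p4, then p6.
  p4=T, p6=T: forces p2=F; p1, p3, p5 free → 2^3 = 8.
  p4=T, p6=F: p3 free; 3 ways for (p1,p2,p5) × 2^1 = 6.
  p4=F, p6=T: remaining (p1,p2,p3,p5) ∈ {(F,F,F,F); (F,F,T,F); (T,F,F,F)} — 3.
  p4=F, p6=F: p2 free; 4 ways for (p1,p3,p5) × 2^1 = 8.
Total: 8 + 6 + 3 + 8 = 25.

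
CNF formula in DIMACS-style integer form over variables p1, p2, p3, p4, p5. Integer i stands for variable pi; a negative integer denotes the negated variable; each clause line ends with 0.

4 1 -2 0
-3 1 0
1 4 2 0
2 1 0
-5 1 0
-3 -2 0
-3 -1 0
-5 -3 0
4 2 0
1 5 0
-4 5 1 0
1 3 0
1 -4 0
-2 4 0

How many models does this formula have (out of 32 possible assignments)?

4

Satisfying assignments:
  p1=1 p2=0 p3=0 p4=1 p5=0
  p1=1 p2=0 p3=0 p4=1 p5=1
  p1=1 p2=1 p3=0 p4=1 p5=0
  p1=1 p2=1 p3=0 p4=1 p5=1
That's 4 in total.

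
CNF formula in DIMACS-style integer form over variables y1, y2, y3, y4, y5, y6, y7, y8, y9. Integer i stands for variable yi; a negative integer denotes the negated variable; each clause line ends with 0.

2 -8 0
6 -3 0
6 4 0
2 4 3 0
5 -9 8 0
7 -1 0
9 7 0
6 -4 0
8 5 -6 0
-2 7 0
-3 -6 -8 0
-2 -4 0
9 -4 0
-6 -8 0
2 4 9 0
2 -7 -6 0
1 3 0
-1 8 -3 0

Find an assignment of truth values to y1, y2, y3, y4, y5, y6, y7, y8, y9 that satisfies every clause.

y1 = F  y2 = T  y3 = T  y4 = F  y5 = T  y6 = T  y7 = T  y8 = F  y9 = T

y5 occurs only positively in the remaining clauses — set y5 = True.
Branch on y1: take y1 = False.
  then y3 is forced to True.
  then y6 is forced to True.
  then y8 is forced to False.
Set y2 = True and propagate.
  then y7 is forced to True.
  then y4 is forced to False.
y9 is now unconstrained; take y9 = True.
Every clause has at least one true literal under this assignment.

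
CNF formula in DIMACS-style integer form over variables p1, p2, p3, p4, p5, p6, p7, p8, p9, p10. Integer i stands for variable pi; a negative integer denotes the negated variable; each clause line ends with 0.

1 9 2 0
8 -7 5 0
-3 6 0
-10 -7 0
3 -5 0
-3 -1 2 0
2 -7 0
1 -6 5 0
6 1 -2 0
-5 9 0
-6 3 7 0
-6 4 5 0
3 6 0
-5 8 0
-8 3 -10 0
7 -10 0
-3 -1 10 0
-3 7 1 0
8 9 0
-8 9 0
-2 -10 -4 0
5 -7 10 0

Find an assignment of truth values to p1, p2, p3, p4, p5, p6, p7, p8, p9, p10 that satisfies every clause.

p1 = F, p2 = T, p3 = T, p4 = F, p5 = T, p6 = T, p7 = T, p8 = T, p9 = T, p10 = F

Pure literal: p9 appears only positively; assign p9 = True.
Set p1 = False and propagate.
Branch on p2: take p2 = True.
  then p6 is forced to True.
  then p5 is forced to True.
  then p3 is forced to True.
  then p8 is forced to True.
  then p7 is forced to True.
  then p10 is forced to False.
p4 is now unconstrained; take p4 = False.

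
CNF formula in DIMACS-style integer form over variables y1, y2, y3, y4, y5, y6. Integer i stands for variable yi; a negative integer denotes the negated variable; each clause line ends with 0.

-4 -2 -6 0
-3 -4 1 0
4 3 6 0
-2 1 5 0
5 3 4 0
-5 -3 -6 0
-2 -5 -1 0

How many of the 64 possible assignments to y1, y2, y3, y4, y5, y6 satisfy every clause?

26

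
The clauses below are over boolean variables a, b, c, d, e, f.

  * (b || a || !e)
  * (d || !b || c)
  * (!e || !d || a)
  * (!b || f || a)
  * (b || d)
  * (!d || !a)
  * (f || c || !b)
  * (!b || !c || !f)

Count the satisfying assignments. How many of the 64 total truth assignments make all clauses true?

Case analysis on b and a:
  b=1, a=1: remaining (c,d,e,f) ∈ {(1,0,0,0); (1,0,1,0)} — 2.
  b=1, a=0: remaining (c,d,e,f) ∈ {(0,1,0,1)} — 1.
  b=0, a=1: a clause becomes empty — 0.
  b=0, a=0: remaining (c,d,e,f) ∈ {(0,1,0,0); (0,1,0,1); (1,1,0,0); (1,1,0,1)} — 4.
Total: 2 + 1 + 0 + 4 = 7.

7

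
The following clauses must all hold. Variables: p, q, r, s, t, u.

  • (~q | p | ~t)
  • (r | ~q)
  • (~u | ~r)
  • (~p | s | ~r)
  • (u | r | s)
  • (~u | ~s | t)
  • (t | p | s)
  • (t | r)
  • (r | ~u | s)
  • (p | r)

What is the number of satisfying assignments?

Case analysis on r and s:
  r=1, s=1: 7 of the 16 assignments to (p,q,t,u) work.
  r=1, s=0: remaining (p,q,t,u) ∈ {(0,0,1,0)} — 1.
  r=0, s=1: remaining (p,q,t,u) ∈ {(1,0,1,0); (1,0,1,1)} — 2.
  r=0, s=0: a clause becomes empty — 0.
Total: 7 + 1 + 2 + 0 = 10.

10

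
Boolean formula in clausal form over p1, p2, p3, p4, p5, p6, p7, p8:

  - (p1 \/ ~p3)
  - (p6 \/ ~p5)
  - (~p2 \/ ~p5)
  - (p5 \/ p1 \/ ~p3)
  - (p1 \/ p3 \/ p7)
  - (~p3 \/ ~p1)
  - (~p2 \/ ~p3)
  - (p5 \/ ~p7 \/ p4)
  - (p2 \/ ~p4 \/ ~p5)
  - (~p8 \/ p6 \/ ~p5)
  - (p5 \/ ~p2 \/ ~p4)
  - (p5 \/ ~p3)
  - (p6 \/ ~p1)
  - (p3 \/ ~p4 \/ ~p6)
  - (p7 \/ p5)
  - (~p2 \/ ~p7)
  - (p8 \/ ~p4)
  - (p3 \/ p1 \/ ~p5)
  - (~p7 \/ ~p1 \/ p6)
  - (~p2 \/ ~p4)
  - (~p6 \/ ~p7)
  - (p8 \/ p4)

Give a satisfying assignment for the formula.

Branch on p1: take p1 = False.
  then p3 is forced to False.
  then p7 is forced to True.
  then p2 is forced to False.
  then p5 is forced to False.
  then p4 is forced to True.
  then p6 is forced to False.
  then p8 is forced to True.

p1=False, p2=False, p3=False, p4=True, p5=False, p6=False, p7=True, p8=True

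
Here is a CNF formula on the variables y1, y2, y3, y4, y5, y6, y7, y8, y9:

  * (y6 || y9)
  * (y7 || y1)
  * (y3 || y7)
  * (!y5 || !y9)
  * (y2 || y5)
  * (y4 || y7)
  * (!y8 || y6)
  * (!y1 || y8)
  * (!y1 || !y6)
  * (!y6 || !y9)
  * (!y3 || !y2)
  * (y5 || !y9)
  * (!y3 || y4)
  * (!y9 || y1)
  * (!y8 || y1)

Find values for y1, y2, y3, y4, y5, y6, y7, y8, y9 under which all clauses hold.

Pure literal: y7 appears only positively; assign y7 = True.
Try y1 = False.
  then y9 is forced to False.
  then y6 is forced to True.
  then y8 is forced to False.
For the remaining variables, y2 = False, y3 = False, y4 = False, y5 = True works.
Every clause has at least one true literal under this assignment.

y1=F, y2=F, y3=F, y4=F, y5=T, y6=T, y7=T, y8=F, y9=F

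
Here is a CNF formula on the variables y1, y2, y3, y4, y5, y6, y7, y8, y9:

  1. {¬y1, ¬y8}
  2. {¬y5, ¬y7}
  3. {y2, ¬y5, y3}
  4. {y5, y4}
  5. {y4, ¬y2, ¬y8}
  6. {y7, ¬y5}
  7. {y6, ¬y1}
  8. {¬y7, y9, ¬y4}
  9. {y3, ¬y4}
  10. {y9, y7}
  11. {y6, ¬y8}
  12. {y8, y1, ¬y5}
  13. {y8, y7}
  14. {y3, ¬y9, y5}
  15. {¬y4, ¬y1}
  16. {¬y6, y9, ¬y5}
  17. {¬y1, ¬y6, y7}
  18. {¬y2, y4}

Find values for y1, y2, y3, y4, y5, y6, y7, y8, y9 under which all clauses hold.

y3 occurs only positively in the remaining clauses — set y3 = True.
Branch on y1: take y1 = False.
For the remaining variables, y2 = False, y4 = True, y5 = False, y6 = False, y7 = True, y8 = False, y9 = True works.
Every clause has at least one true literal under this assignment.
Check each clause:
  1. {¬y8, ¬y1} — ¬y8 is true.
  2. {¬y5, ¬y7} — ¬y5 is true.
  3. {¬y5, y3, y2} — y3 is true.
  4. {y5, y4} — y4 is true.
  5. {¬y8, ¬y2, y4} — ¬y8 is true.
  6. {y7, ¬y5} — ¬y5 is true.
  7. {¬y1, y6} — ¬y1 is true.
  8. {¬y4, ¬y7, y9} — y9 is true.
  9. {y3, ¬y4} — y3 is true.
  10. {y7, y9} — y9 is true.
  11. {y6, ¬y8} — ¬y8 is true.
  12. {y8, y1, ¬y5} — ¬y5 is true.
  13. {y7, y8} — y7 is true.
  14. {y5, ¬y9, y3} — y3 is true.
  15. {¬y4, ¬y1} — ¬y1 is true.
  16. {¬y5, y9, ¬y6} — y9 is true.
  17. {¬y6, ¬y1, y7} — ¬y6 is true.
  18. {y4, ¬y2} — y4 is true.

y1=F, y2=F, y3=T, y4=T, y5=F, y6=F, y7=T, y8=F, y9=T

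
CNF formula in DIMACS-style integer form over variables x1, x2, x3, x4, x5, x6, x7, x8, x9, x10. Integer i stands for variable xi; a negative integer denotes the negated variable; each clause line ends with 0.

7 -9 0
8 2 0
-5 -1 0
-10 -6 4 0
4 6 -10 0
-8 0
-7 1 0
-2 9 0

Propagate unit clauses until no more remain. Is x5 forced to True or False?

(NOT x8) stands alone — x8 = False.
In (x2 OR x8), x8 is now false; x2 must hold, so x2 = True.
In (x9 OR NOT x2), NOT x2 is now false; x9 must hold, so x9 = True.
In (NOT x9 OR x7), NOT x9 is now false; x7 must hold, so x7 = True.
In (x1 OR NOT x7), NOT x7 is now false; x1 must hold, so x1 = True.
In (NOT x5 OR NOT x1), NOT x1 is now false; NOT x5 must hold, so x5 = False.

False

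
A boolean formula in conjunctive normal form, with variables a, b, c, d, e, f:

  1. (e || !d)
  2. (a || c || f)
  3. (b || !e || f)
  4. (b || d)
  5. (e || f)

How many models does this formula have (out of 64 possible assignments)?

Case analysis on e and f:
  e=T, f=T: a, c free; 3 ways for (b,d) × 2^2 = 12.
  e=T, f=F: d free; 3 ways for (a,b,c) × 2^1 = 6.
  e=F, f=T: remaining (a,b,c,d) ∈ {(F,T,F,F); (F,T,T,F); (T,T,F,F); (T,T,T,F)} — 4.
  e=F, f=F: a clause becomes empty — 0.
Total: 12 + 6 + 4 + 0 = 22.

22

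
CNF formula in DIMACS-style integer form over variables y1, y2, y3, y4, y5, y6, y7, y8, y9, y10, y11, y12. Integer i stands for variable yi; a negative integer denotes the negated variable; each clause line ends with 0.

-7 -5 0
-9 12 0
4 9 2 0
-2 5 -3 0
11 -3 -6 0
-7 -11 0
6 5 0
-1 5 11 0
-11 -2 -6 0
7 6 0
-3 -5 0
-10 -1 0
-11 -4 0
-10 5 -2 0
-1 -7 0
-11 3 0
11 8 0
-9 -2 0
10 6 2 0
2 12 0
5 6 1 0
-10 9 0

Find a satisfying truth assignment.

Pure literal: y8 appears only positively; assign y8 = True.
y12 occurs only positively in the remaining clauses — set y12 = True.
Try y1 = False.
For the remaining variables, y2 = False, y3 = False, y4 = True, y5 = False, y6 = True, y7 = True, y9 = True, y10 = True, y11 = False works.
Every clause has at least one true literal under this assignment.

y1=False, y2=False, y3=False, y4=True, y5=False, y6=True, y7=True, y8=True, y9=True, y10=True, y11=False, y12=True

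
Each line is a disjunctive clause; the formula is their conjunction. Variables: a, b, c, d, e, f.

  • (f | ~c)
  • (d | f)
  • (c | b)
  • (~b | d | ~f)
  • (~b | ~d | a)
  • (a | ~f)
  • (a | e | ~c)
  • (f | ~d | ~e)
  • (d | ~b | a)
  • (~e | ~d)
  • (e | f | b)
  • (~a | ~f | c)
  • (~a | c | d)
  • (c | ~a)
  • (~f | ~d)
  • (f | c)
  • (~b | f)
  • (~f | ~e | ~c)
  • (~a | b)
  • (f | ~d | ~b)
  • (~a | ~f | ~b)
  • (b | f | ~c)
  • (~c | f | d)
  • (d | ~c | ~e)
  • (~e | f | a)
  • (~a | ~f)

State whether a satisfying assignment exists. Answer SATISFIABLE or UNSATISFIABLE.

UNSATISFIABLE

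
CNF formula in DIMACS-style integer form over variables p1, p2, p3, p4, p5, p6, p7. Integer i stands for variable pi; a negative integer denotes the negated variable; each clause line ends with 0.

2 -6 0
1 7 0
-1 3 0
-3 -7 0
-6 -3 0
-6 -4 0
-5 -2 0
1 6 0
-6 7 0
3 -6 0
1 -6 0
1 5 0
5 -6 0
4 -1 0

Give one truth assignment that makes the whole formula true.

p1=True, p2=False, p3=True, p4=True, p5=True, p6=False, p7=False

Check each clause:
  1. (!p6 || p2) — !p6 is true.
  2. (p1 || p7) — p1 is true.
  3. (!p1 || p3) — p3 is true.
  4. (!p3 || !p7) — !p7 is true.
  5. (!p3 || !p6) — !p6 is true.
  6. (!p4 || !p6) — !p6 is true.
  7. (!p2 || !p5) — !p2 is true.
  8. (p6 || p1) — p1 is true.
  9. (!p6 || p7) — !p6 is true.
  10. (!p6 || p3) — !p6 is true.
  11. (p1 || !p6) — p1 is true.
  12. (p5 || p1) — p1 is true.
  13. (p5 || !p6) — !p6 is true.
  14. (!p1 || p4) — p4 is true.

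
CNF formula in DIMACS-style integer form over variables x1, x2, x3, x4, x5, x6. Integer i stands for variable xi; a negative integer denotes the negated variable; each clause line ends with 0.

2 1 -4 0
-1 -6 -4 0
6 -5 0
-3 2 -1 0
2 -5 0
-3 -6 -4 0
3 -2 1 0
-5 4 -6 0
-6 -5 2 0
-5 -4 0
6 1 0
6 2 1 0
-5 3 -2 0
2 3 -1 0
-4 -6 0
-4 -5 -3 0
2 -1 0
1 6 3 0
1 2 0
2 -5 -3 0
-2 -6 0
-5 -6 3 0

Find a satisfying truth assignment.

Pure literal: x5 appears only negated; assign x5 = False.
Try x1 = True.
  then x2 is forced to True.
  then x6 is forced to False.
x3, x4 are now unconstrained; take x3 = False, x4 = False.
Every clause has at least one true literal under this assignment.

x1=1, x2=1, x3=0, x4=0, x5=0, x6=0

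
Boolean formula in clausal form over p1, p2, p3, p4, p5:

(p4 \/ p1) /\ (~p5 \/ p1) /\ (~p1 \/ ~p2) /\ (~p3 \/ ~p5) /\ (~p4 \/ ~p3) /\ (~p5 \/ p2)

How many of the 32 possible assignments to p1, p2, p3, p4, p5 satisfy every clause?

Satisfying assignments:
  p1=F p2=F p3=F p4=T p5=F
  p1=F p2=T p3=F p4=T p5=F
  p1=T p2=F p3=F p4=F p5=F
  p1=T p2=F p3=F p4=T p5=F
  p1=T p2=F p3=T p4=F p5=F
That's 5 in total.

5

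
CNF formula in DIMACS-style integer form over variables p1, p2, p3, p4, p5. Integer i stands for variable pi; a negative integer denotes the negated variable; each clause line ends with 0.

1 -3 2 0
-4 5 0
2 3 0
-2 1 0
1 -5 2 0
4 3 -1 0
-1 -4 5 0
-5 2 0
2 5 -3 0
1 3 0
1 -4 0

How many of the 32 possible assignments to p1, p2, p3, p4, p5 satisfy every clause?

4

Satisfying assignments:
  p1=T p2=T p3=F p4=T p5=T
  p1=T p2=T p3=T p4=F p5=F
  p1=T p2=T p3=T p4=F p5=T
  p1=T p2=T p3=T p4=T p5=T
That's 4 in total.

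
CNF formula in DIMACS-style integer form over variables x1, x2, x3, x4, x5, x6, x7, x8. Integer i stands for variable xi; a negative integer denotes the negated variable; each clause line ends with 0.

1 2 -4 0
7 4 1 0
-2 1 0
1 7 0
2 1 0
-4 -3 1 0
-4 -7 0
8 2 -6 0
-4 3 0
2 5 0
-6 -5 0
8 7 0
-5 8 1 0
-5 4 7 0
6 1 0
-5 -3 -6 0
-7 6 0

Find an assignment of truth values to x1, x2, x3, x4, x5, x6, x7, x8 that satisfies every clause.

x1 occurs only positively in the remaining clauses — set x1 = True.
x8 occurs only positively in the remaining clauses — set x8 = True.
Set x2 = True and propagate.
Try x3 = True.
Set x4 = True and propagate.
  then x7 is forced to False.
The remaining clauses are satisfied by x5 = False, x6 = False.
Every clause has at least one true literal under this assignment.
Check each clause:
  1. (¬x4 ∨ x1 ∨ x2) — x1 is true.
  2. (x1 ∨ x4 ∨ x7) — x1 is true.
  3. (¬x2 ∨ x1) — x1 is true.
  4. (x7 ∨ x1) — x1 is true.
  5. (x2 ∨ x1) — x1 is true.
  6. (¬x4 ∨ ¬x3 ∨ x1) — x1 is true.
  7. (¬x4 ∨ ¬x7) — ¬x7 is true.
  8. (x2 ∨ ¬x6 ∨ x8) — x8 is true.
  9. (¬x4 ∨ x3) — x3 is true.
  10. (x5 ∨ x2) — x2 is true.
  11. (¬x5 ∨ ¬x6) — ¬x6 is true.
  12. (x8 ∨ x7) — x8 is true.
  13. (x1 ∨ ¬x5 ∨ x8) — x8 is true.
  14. (¬x5 ∨ x7 ∨ x4) — ¬x5 is true.
  15. (x1 ∨ x6) — x1 is true.
  16. (¬x6 ∨ ¬x3 ∨ ¬x5) — ¬x6 is true.
  17. (¬x7 ∨ x6) — ¬x7 is true.

x1=True, x2=True, x3=True, x4=True, x5=False, x6=False, x7=False, x8=True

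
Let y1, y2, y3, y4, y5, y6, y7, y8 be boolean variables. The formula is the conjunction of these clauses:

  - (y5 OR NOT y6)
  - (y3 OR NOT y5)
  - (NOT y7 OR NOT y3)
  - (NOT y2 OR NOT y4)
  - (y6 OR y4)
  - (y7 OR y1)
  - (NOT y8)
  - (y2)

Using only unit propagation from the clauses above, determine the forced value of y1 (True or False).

True

(NOT y8) stands alone — y8 = False.
(y2) stands alone — y2 = True.
From (NOT y4 OR NOT y2) and y2 = True: y4 = False.
(y4 OR y6): since y4 = False, the clause reduces to (y6). y6 = True.
In (y5 OR NOT y6), NOT y6 is now false; y5 must hold, so y5 = True.
In (NOT y5 OR y3), NOT y5 is now false; y3 must hold, so y3 = True.
(NOT y7 OR NOT y3) with y3 = True leaves only NOT y7, so y7 = False.
In (y7 OR y1), y7 is now false; y1 must hold, so y1 = True.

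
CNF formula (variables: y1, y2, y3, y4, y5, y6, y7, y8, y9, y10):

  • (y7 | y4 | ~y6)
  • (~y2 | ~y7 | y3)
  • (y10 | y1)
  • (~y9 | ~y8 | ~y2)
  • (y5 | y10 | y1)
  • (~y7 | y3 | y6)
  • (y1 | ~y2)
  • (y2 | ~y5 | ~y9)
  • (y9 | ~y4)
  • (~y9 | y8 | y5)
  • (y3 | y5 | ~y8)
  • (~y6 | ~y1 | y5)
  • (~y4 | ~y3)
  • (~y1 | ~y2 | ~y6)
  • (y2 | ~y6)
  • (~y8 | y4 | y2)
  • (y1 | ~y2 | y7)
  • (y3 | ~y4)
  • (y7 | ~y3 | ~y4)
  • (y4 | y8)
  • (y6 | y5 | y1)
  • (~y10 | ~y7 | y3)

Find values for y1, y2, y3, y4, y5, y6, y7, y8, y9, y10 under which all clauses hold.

y1=T, y2=T, y3=F, y4=F, y5=T, y6=F, y7=F, y8=T, y9=F, y10=F

Check each clause:
  1. (y4 | ~y6 | y7) — ~y6 is true.
  2. (~y2 | ~y7 | y3) — ~y7 is true.
  3. (y1 | y10) — y1 is true.
  4. (~y9 | ~y8 | ~y2) — ~y9 is true.
  5. (y5 | y1 | y10) — y1 is true.
  6. (~y7 | y6 | y3) — ~y7 is true.
  7. (~y2 | y1) — y1 is true.
  8. (y2 | ~y5 | ~y9) — y2 is true.
  9. (~y4 | y9) — ~y4 is true.
  10. (y8 | y5 | ~y9) — y8 is true.
  11. (~y8 | y3 | y5) — y5 is true.
  12. (~y1 | y5 | ~y6) — ~y6 is true.
  13. (~y4 | ~y3) — ~y4 is true.
  14. (~y6 | ~y1 | ~y2) — ~y6 is true.
  15. (y2 | ~y6) — ~y6 is true.
  16. (y4 | ~y8 | y2) — y2 is true.
  17. (y7 | ~y2 | y1) — y1 is true.
  18. (y3 | ~y4) — ~y4 is true.
  19. (y7 | ~y3 | ~y4) — ~y4 is true.
  20. (y8 | y4) — y8 is true.
  21. (y5 | y1 | y6) — y1 is true.
  22. (~y7 | y3 | ~y10) — ~y7 is true.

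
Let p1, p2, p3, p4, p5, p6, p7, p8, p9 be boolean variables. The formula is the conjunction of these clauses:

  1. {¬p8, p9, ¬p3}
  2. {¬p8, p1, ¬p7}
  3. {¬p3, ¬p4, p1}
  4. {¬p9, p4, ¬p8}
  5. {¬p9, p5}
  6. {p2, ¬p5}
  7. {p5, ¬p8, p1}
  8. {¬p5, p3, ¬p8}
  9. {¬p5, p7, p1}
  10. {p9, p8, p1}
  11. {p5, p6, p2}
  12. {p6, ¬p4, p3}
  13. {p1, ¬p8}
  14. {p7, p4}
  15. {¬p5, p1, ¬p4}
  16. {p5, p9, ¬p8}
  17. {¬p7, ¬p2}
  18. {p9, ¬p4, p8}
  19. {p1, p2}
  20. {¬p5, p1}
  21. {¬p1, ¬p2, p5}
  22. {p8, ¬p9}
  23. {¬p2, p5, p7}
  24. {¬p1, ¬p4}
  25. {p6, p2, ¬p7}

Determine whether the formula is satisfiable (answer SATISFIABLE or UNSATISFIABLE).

SATISFIABLE

p6 occurs only positively in the remaining clauses — set p6 = True.
Set p1 = True and propagate.
  then p4 is forced to False.
  then p7 is forced to True.
  then p2 is forced to False.
  then p5 is forced to False.
  then p9 is forced to False.
  then p8 is forced to False.
p3 is now unconstrained; take p3 = False.
So p1=True, p2=False, p3=False, p4=False, p5=False, p6=True, p7=True, p8=False, p9=False is a satisfying assignment.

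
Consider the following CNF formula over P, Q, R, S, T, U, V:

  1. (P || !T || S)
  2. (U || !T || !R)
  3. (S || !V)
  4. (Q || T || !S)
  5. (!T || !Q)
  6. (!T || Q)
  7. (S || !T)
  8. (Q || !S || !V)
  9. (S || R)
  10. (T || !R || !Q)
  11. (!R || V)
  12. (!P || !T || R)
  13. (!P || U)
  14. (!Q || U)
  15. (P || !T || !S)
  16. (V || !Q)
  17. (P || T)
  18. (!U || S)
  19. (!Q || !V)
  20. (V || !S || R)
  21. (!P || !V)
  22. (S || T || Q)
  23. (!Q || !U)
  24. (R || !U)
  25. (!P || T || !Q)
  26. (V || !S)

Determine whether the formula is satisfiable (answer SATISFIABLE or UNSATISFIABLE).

UNSATISFIABLE

T = True:
  propagation gives Q=False; an empty clause results — contradiction.
T = False:
  propagation gives P=True, U=True, S=True, Q=True; an empty clause results — contradiction.
Every branch closes, so no satisfying assignment exists.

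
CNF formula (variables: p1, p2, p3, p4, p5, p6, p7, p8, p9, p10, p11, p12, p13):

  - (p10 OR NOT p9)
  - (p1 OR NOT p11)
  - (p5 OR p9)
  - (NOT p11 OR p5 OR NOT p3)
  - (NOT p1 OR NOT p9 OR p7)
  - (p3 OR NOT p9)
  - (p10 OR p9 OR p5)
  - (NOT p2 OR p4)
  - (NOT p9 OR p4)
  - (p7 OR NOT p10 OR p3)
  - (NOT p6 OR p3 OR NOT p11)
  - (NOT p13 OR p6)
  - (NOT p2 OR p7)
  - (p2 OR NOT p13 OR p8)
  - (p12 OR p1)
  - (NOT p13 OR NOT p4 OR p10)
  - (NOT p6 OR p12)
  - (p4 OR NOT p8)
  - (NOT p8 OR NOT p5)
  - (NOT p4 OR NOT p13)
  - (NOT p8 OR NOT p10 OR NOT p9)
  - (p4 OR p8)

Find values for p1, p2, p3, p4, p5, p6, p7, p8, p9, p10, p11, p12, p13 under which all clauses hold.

Pure literal: p13 appears only negated; assign p13 = False.
Branch on p1: take p1 = True.
Branch on p2: take p2 = False.
Set p3 = True and propagate.
For the remaining variables, p4 = True, p5 = True, p6 = False, p7 = False, p8 = False, p9 = False, p10 = False, p11 = True, p12 = False works.
Every clause has at least one true literal under this assignment.

p1 = True, p2 = False, p3 = True, p4 = True, p5 = True, p6 = False, p7 = False, p8 = False, p9 = False, p10 = False, p11 = True, p12 = False, p13 = False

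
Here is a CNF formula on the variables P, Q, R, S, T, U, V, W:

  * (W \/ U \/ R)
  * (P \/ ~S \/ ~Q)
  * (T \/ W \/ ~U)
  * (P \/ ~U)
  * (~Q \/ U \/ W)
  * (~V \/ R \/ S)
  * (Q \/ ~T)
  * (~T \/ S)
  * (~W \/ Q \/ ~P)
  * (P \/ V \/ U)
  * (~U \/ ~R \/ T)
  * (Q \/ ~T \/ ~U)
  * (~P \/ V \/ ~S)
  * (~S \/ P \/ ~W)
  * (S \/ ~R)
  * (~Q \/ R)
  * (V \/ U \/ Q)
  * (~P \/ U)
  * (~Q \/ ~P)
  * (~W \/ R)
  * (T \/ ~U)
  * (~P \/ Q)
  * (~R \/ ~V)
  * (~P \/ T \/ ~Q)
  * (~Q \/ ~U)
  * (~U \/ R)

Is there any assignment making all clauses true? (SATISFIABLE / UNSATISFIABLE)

UNSATISFIABLE

U = True:
  propagation gives P=True, Q=False; an empty clause results — contradiction.
U = False:
  propagation gives P=False, V=True, R=False, W=True; an empty clause results — contradiction.
Every branch closes, so no satisfying assignment exists.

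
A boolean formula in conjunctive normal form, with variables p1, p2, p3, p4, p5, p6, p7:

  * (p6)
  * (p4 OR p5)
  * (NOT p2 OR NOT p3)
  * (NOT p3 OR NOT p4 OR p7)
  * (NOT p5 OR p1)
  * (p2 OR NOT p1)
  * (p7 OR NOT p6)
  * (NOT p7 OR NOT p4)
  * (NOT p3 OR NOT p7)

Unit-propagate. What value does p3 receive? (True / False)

False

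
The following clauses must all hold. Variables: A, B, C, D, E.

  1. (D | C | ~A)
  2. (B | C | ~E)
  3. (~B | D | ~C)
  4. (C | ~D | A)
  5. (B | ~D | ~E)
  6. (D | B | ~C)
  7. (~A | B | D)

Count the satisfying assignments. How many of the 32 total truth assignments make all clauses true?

Case analysis on D and B:
  D=T, B=T: E free; 3 ways for (A,C) × 2^1 = 6.
  D=T, B=F: remaining (A,C,E) ∈ {(F,T,F); (T,F,F); (T,T,F)} — 3.
  D=F, B=T: remaining (A,C,E) ∈ {(F,F,F); (F,F,T)} — 2.
  D=F, B=F: remaining (A,C,E) ∈ {(F,F,F)} — 1.
Total: 6 + 3 + 2 + 1 = 12.

12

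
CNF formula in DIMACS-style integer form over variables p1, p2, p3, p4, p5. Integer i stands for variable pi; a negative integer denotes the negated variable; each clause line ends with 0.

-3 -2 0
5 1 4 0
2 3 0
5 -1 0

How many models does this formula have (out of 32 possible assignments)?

10

Split on p1, then p2.
  p1=T, p2=T: remaining (p3,p4,p5) ∈ {(F,F,T); (F,T,T)} — 2.
  p1=T, p2=F: remaining (p3,p4,p5) ∈ {(T,F,T); (T,T,T)} — 2.
  p1=F, p2=T: remaining (p3,p4,p5) ∈ {(F,F,T); (F,T,F); (F,T,T)} — 3.
  p1=F, p2=F: remaining (p3,p4,p5) ∈ {(T,F,T); (T,T,F); (T,T,T)} — 3.
Total: 2 + 2 + 3 + 3 = 10.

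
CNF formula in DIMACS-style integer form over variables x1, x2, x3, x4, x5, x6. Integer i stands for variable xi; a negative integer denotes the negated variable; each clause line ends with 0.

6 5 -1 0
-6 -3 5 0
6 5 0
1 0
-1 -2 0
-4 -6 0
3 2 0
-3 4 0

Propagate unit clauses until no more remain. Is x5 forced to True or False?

True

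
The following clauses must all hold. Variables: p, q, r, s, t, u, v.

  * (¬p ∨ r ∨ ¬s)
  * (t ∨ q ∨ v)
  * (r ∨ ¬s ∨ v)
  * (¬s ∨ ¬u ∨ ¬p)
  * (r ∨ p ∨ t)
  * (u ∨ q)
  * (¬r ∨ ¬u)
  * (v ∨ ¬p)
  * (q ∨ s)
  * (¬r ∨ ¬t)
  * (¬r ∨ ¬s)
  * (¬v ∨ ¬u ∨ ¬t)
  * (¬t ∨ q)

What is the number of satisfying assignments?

Split on r, then s.
  r=T, s=T: a clause becomes empty — 0.
  r=T, s=F: remaining (p,q,t,u,v) ∈ {(F,T,F,F,F); (F,T,F,F,T); (T,T,F,F,T)} — 3.
  r=F, s=T: remaining (p,q,t,u,v) ∈ {(F,T,T,F,T)} — 1.
  r=F, s=F: 6 of the 32 assignments to (p,q,t,u,v) work.
Total: 0 + 3 + 1 + 6 = 10.

10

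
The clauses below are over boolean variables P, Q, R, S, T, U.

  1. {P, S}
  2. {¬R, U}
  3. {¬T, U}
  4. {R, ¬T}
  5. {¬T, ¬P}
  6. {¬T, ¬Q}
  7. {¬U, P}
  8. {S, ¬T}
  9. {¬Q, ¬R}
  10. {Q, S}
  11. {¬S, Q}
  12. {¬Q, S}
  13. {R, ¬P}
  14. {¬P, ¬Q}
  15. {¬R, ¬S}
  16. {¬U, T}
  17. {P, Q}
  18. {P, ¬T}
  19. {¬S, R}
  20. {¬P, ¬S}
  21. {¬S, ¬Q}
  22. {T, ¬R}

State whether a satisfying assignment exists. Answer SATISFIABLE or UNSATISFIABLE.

S = True:
  propagation gives Q=True; an empty clause results — contradiction.
S = False:
  propagation gives P=True, T=False, Q=True; an empty clause results — contradiction.
Every branch closes, so no satisfying assignment exists.

UNSATISFIABLE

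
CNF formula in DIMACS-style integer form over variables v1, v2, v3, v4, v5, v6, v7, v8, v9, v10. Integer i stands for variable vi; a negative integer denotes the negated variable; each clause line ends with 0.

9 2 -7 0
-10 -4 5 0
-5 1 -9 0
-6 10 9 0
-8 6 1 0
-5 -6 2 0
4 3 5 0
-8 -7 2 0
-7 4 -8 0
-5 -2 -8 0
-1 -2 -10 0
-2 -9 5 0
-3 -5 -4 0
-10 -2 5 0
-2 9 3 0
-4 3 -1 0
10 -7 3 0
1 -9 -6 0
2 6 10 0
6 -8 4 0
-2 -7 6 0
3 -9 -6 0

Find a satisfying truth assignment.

v7 occurs only negated in the remaining clauses — set v7 = False.
Set v1 = True and propagate.
Branch on v2: take v2 = False.
Set v3 = True and propagate.
The remaining clauses are satisfied by v4 = False, v5 = False, v6 = True, v8 = True, v9 = True, v10 = True.

v1=T, v2=F, v3=T, v4=F, v5=F, v6=T, v7=F, v8=T, v9=T, v10=T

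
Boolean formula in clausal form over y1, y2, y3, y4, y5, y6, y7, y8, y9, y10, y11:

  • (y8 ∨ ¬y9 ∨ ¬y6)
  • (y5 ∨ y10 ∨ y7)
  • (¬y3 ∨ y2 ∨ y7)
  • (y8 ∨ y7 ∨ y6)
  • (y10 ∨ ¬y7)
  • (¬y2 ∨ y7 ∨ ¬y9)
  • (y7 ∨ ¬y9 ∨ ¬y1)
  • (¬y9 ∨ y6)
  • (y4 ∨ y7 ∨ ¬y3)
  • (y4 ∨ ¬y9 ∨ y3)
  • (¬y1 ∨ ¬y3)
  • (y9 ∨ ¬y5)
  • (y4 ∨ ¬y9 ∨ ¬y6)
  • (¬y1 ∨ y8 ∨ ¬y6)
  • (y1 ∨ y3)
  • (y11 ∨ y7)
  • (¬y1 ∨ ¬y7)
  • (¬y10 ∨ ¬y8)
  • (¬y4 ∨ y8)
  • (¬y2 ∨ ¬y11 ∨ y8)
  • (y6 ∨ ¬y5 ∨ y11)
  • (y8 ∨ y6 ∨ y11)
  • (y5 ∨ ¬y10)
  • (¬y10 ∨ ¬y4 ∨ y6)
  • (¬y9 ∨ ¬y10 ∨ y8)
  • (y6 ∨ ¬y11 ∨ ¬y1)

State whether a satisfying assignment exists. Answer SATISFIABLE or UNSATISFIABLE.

y6 = True:
  y7 = True:
    propagation gives y10=True, y1=False, y3=True, y8=False; an empty clause results — contradiction.
  y7 = False:
    y9 = True:
      propagation gives y8=True, y2=False, y3=False; contradiction.
    y9 = False:
      propagation gives y5=False, y10=True; contradiction.
y6 = False:
  propagation gives y9=False, y5=False, y10=False, y7=True; an empty clause results — contradiction.
Every branch closes, so no satisfying assignment exists.

UNSATISFIABLE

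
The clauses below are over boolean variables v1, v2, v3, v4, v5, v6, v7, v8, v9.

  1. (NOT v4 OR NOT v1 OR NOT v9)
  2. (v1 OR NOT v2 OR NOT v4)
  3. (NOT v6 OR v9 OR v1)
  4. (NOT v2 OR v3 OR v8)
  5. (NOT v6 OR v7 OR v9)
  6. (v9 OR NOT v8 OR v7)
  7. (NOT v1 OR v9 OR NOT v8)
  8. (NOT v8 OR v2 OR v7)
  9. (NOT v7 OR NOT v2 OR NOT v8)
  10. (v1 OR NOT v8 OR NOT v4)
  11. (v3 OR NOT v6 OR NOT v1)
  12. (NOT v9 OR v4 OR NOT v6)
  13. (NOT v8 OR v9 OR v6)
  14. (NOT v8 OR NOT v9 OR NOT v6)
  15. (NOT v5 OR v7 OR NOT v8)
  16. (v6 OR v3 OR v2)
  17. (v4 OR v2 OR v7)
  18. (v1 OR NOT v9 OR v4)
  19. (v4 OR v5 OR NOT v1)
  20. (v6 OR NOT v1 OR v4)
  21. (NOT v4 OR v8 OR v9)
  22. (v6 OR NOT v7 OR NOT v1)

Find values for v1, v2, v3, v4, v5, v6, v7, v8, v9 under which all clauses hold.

v1 = False  v2 = False  v3 = False  v4 = True  v5 = False  v6 = True  v7 = False  v8 = False  v9 = True

Check each clause:
  1. (NOT v1 OR NOT v9 OR NOT v4) — NOT v1 is true.
  2. (v1 OR NOT v2 OR NOT v4) — NOT v2 is true.
  3. (v1 OR v9 OR NOT v6) — v9 is true.
  4. (v3 OR v8 OR NOT v2) — NOT v2 is true.
  5. (NOT v6 OR v7 OR v9) — v9 is true.
  6. (NOT v8 OR v7 OR v9) — NOT v8 is true.
  7. (NOT v8 OR v9 OR NOT v1) — NOT v8 is true.
  8. (v7 OR NOT v8 OR v2) — NOT v8 is true.
  9. (NOT v2 OR NOT v8 OR NOT v7) — NOT v8 is true.
  10. (NOT v4 OR v1 OR NOT v8) — NOT v8 is true.
  11. (NOT v6 OR v3 OR NOT v1) — NOT v1 is true.
  12. (NOT v6 OR v4 OR NOT v9) — v4 is true.
  13. (v9 OR v6 OR NOT v8) — NOT v8 is true.
  14. (NOT v8 OR NOT v6 OR NOT v9) — NOT v8 is true.
  15. (v7 OR NOT v8 OR NOT v5) — NOT v8 is true.
  16. (v3 OR v2 OR v6) — v6 is true.
  17. (v4 OR v7 OR v2) — v4 is true.
  18. (v1 OR NOT v9 OR v4) — v4 is true.
  19. (NOT v1 OR v4 OR v5) — v4 is true.
  20. (v6 OR NOT v1 OR v4) — v4 is true.
  21. (NOT v4 OR v9 OR v8) — v9 is true.
  22. (v6 OR NOT v1 OR NOT v7) — NOT v7 is true.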